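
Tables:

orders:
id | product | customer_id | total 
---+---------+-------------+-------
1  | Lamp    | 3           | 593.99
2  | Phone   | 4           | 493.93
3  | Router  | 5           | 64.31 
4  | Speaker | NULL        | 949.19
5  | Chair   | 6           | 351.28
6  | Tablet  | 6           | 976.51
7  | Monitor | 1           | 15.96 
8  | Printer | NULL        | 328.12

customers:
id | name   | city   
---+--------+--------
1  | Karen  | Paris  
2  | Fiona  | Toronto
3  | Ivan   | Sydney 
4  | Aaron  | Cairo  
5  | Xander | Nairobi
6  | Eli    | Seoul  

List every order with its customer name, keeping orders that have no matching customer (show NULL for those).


LEFT JOIN keeps every row from orders (the left table); where customer_id has no match in customers, the customer columns become NULL. Walk through each order:
  - order 1 (Lamp): customer_id=3 -> matches Ivan
  - order 2 (Phone): customer_id=4 -> matches Aaron
  - order 3 (Router): customer_id=5 -> matches Xander
  - order 4 (Speaker): customer_id=NULL, no match -> kept with NULL
  - order 5 (Chair): customer_id=6 -> matches Eli
  - order 6 (Tablet): customer_id=6 -> matches Eli
  - order 7 (Monitor): customer_id=1 -> matches Karen
  - order 8 (Printer): customer_id=NULL, no match -> kept with NULL
All 8 rows appear; 2 have NULL customer.

SQL:
SELECT a.product, b.name AS customer
FROM orders a
LEFT JOIN customers b ON a.customer_id = b.id

Result:
product | customer
--------+---------
Lamp    | Ivan    
Phone   | Aaron   
Router  | Xander  
Speaker | NULL    
Chair   | Eli     
Tablet  | Eli     
Monitor | Karen   
Printer | NULL    


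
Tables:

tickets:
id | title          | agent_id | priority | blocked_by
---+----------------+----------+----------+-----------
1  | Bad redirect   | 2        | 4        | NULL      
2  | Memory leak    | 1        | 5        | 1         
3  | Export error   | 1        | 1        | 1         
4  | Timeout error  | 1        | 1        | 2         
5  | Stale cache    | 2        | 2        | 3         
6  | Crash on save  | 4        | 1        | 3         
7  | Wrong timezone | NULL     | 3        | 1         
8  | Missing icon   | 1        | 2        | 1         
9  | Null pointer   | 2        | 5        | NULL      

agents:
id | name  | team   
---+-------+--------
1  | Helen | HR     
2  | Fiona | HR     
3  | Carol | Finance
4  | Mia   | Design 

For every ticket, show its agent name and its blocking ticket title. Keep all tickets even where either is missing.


Two LEFT JOINs from the same base table tickets: one to agents via agent_id, one to tickets itself via blocked_by. Both are LEFT so every ticket is preserved.
Match against agents:
  - ticket 1 (Bad redirect): agent_id=2 -> matches Fiona
  - ticket 2 (Memory leak): agent_id=1 -> matches Helen
  - ticket 3 (Export error): agent_id=1 -> matches Helen
  - ticket 4 (Timeout error): agent_id=1 -> matches Helen
  - ticket 5 (Stale cache): agent_id=2 -> matches Fiona
  - ticket 6 (Crash on save): agent_id=4 -> matches Mia
  - ticket 7 (Wrong timezone): agent_id=NULL, no match -> kept with NULL
  - ticket 8 (Missing icon): agent_id=1 -> matches Helen
  - ticket 9 (Null pointer): agent_id=2 -> matches Fiona
Match against tickets (self):
  - ticket 1 (Bad redirect): blocked_by=NULL -> NULL
  - ticket 2 (Memory leak): blocked_by=1 -> Bad redirect
  - ticket 3 (Export error): blocked_by=1 -> Bad redirect
  - ticket 4 (Timeout error): blocked_by=2 -> Memory leak
  - ticket 5 (Stale cache): blocked_by=3 -> Export error
  - ticket 6 (Crash on save): blocked_by=3 -> Export error
  - ticket 7 (Wrong timezone): blocked_by=1 -> Bad redirect
  - ticket 8 (Missing icon): blocked_by=1 -> Bad redirect
  - ticket 9 (Null pointer): blocked_by=NULL -> NULL

SQL:
SELECT a.title, b.name AS agent, c.title AS blocked_by
FROM tickets a
LEFT JOIN agents b ON a.agent_id = b.id
LEFT JOIN tickets c ON a.blocked_by = c.id

Result:
title          | agent | blocked_by  
---------------+-------+-------------
Bad redirect   | Fiona | NULL        
Memory leak    | Helen | Bad redirect
Export error   | Helen | Bad redirect
Timeout error  | Helen | Memory leak 
Stale cache    | Fiona | Export error
Crash on save  | Mia   | Export error
Wrong timezone | NULL  | Bad redirect
Missing icon   | Helen | Bad redirect
Null pointer   | Fiona | NULL        


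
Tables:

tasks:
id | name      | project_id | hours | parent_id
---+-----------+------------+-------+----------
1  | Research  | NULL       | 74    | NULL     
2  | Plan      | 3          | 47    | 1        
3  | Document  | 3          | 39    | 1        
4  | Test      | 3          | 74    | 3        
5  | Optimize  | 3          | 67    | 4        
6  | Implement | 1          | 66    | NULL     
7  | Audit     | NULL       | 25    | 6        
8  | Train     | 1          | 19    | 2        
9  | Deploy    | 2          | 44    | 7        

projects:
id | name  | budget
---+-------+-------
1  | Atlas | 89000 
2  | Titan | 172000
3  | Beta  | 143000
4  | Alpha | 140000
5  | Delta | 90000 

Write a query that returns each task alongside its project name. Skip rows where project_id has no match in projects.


INNER JOIN keeps only tasks rows whose project_id matches an id in projects. Walk through each task:
  - task 1 (Research): project_id=NULL, no match -> dropped
  - task 2 (Plan): project_id=3 -> matches Beta
  - task 3 (Document): project_id=3 -> matches Beta
  - task 4 (Test): project_id=3 -> matches Beta
  - task 5 (Optimize): project_id=3 -> matches Beta
  - task 6 (Implement): project_id=1 -> matches Atlas
  - task 7 (Audit): project_id=NULL, no match -> dropped
  - task 8 (Train): project_id=1 -> matches Atlas
  - task 9 (Deploy): project_id=2 -> matches Titan
So 2 of 9 rows are dropped.

SQL:
SELECT a.name, b.name AS project
FROM tasks a
INNER JOIN projects b ON a.project_id = b.id

Result:
name      | project
----------+--------
Plan      | Beta   
Document  | Beta   
Test      | Beta   
Optimize  | Beta   
Implement | Atlas  
Train     | Atlas  
Deploy    | Titan  


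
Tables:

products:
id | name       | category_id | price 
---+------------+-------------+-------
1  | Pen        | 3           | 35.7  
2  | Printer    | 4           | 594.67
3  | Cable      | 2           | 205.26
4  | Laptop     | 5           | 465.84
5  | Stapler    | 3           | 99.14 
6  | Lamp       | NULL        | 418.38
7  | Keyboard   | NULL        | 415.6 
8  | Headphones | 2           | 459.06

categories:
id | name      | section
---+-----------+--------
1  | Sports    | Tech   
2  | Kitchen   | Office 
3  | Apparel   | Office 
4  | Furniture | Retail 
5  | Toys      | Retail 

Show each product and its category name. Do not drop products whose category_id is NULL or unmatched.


LEFT JOIN keeps every row from products (the left table); where category_id has no match in categories, the category columns become NULL. Walk through each product:
  - product 1 (Pen): category_id=3 -> matches Apparel
  - product 2 (Printer): category_id=4 -> matches Furniture
  - product 3 (Cable): category_id=2 -> matches Kitchen
  - product 4 (Laptop): category_id=5 -> matches Toys
  - product 5 (Stapler): category_id=3 -> matches Apparel
  - product 6 (Lamp): category_id=NULL, no match -> kept with NULL
  - product 7 (Keyboard): category_id=NULL, no match -> kept with NULL
  - product 8 (Headphones): category_id=2 -> matches Kitchen
All 8 rows appear; 2 have NULL category.

SQL:
SELECT a.name, b.name AS category
FROM products a
LEFT JOIN categories b ON a.category_id = b.id

Result:
name       | category 
-----------+----------
Pen        | Apparel  
Printer    | Furniture
Cable      | Kitchen  
Laptop     | Toys     
Stapler    | Apparel  
Lamp       | NULL     
Keyboard   | NULL     
Headphones | Kitchen  


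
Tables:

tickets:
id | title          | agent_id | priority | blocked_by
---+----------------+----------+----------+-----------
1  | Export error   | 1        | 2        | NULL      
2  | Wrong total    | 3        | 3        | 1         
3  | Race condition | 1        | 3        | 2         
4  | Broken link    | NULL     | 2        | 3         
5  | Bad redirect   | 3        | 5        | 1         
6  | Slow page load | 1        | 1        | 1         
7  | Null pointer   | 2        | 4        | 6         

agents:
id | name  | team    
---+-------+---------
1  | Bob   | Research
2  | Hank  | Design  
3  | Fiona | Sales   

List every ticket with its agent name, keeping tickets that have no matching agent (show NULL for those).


LEFT JOIN keeps every row from tickets (the left table); where agent_id has no match in agents, the agent columns become NULL. Walk through each ticket:
  - ticket 1 (Export error): agent_id=1 -> matches Bob
  - ticket 2 (Wrong total): agent_id=3 -> matches Fiona
  - ticket 3 (Race condition): agent_id=1 -> matches Bob
  - ticket 4 (Broken link): agent_id=NULL, no match -> kept with NULL
  - ticket 5 (Bad redirect): agent_id=3 -> matches Fiona
  - ticket 6 (Slow page load): agent_id=1 -> matches Bob
  - ticket 7 (Null pointer): agent_id=2 -> matches Hank
All 7 rows appear; 1 has NULL agent.

SQL:
SELECT a.title, b.name AS agent
FROM tickets a
LEFT JOIN agents b ON a.agent_id = b.id

Result:
title          | agent
---------------+------
Export error   | Bob  
Wrong total    | Fiona
Race condition | Bob  
Broken link    | NULL 
Bad redirect   | Fiona
Slow page load | Bob  
Null pointer   | Hank 


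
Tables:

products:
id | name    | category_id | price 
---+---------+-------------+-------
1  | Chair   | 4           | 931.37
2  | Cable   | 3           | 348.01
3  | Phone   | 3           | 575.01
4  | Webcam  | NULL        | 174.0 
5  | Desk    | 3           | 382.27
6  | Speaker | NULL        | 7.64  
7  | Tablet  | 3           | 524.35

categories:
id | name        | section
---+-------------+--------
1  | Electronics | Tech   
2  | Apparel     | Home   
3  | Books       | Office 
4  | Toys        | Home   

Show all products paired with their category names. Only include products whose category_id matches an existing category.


INNER JOIN keeps only products rows whose category_id matches an id in categories. Walk through each product:
  - product 1 (Chair): category_id=4 -> matches Toys
  - product 2 (Cable): category_id=3 -> matches Books
  - product 3 (Phone): category_id=3 -> matches Books
  - product 4 (Webcam): category_id=NULL, no match -> dropped
  - product 5 (Desk): category_id=3 -> matches Books
  - product 6 (Speaker): category_id=NULL, no match -> dropped
  - product 7 (Tablet): category_id=3 -> matches Books
So 2 of 7 rows are dropped.

SQL:
SELECT a.name, b.name AS category
FROM products a
INNER JOIN categories b ON a.category_id = b.id

Result:
name   | category
-------+---------
Chair  | Toys    
Cable  | Books   
Phone  | Books   
Desk   | Books   
Tablet | Books   


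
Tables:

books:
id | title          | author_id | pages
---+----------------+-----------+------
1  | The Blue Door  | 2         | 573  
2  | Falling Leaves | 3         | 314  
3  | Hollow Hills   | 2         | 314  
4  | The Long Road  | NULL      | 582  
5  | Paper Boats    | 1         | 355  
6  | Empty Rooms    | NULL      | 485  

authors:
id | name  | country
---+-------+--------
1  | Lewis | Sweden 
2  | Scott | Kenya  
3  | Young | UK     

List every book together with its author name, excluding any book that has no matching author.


INNER JOIN keeps only books rows whose author_id matches an id in authors. Walk through each book:
  - book 1 (The Blue Door): author_id=2 -> matches Scott
  - book 2 (Falling Leaves): author_id=3 -> matches Young
  - book 3 (Hollow Hills): author_id=2 -> matches Scott
  - book 4 (The Long Road): author_id=NULL, no match -> dropped
  - book 5 (Paper Boats): author_id=1 -> matches Lewis
  - book 6 (Empty Rooms): author_id=NULL, no match -> dropped
So 2 of 6 rows are dropped.

SQL:
SELECT a.title, b.name AS author
FROM books a
INNER JOIN authors b ON a.author_id = b.id

Result:
title          | author
---------------+-------
The Blue Door  | Scott 
Falling Leaves | Young 
Hollow Hills   | Scott 
Paper Boats    | Lewis 


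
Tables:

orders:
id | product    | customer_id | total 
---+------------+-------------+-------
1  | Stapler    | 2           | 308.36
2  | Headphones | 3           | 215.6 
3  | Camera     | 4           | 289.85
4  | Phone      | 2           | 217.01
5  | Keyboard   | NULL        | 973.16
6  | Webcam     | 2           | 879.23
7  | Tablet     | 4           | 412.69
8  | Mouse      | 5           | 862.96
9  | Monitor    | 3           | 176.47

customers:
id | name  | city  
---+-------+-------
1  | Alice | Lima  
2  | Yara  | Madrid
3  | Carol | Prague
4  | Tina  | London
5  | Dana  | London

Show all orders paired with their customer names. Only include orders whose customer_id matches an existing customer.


INNER JOIN keeps only orders rows whose customer_id matches an id in customers. Walk through each order:
  - order 1 (Stapler): customer_id=2 -> matches Yara
  - order 2 (Headphones): customer_id=3 -> matches Carol
  - order 3 (Camera): customer_id=4 -> matches Tina
  - order 4 (Phone): customer_id=2 -> matches Yara
  - order 5 (Keyboard): customer_id=NULL, no match -> dropped
  - order 6 (Webcam): customer_id=2 -> matches Yara
  - order 7 (Tablet): customer_id=4 -> matches Tina
  - order 8 (Mouse): customer_id=5 -> matches Dana
  - order 9 (Monitor): customer_id=3 -> matches Carol
So 1 of 9 rows is dropped.

SQL:
SELECT a.product, b.name AS customer
FROM orders a
INNER JOIN customers b ON a.customer_id = b.id

Result:
product    | customer
-----------+---------
Stapler    | Yara    
Headphones | Carol   
Camera     | Tina    
Phone      | Yara    
Webcam     | Yara    
Tablet     | Tina    
Mouse      | Dana    
Monitor    | Carol   


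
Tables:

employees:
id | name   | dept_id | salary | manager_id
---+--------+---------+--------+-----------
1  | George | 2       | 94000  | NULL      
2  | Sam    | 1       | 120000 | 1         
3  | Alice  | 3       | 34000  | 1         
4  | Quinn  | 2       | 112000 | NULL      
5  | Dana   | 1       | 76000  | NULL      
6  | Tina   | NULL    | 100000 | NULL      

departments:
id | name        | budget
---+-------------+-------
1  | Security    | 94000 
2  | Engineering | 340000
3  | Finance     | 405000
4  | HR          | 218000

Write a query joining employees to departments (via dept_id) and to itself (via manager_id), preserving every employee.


Two LEFT JOINs from the same base table employees: one to departments via dept_id, one to employees itself via manager_id. Both are LEFT so every employee is preserved.
Match against departments:
  - employee 1 (George): dept_id=2 -> matches Engineering
  - employee 2 (Sam): dept_id=1 -> matches Security
  - employee 3 (Alice): dept_id=3 -> matches Finance
  - employee 4 (Quinn): dept_id=2 -> matches Engineering
  - employee 5 (Dana): dept_id=1 -> matches Security
  - employee 6 (Tina): dept_id=NULL, no match -> kept with NULL
Match against employees (self):
  - employee 1 (George): manager_id=NULL -> NULL
  - employee 2 (Sam): manager_id=1 -> George
  - employee 3 (Alice): manager_id=1 -> George
  - employee 4 (Quinn): manager_id=NULL -> NULL
  - employee 5 (Dana): manager_id=NULL -> NULL
  - employee 6 (Tina): manager_id=NULL -> NULL

SQL:
SELECT a.name, b.name AS department, c.name AS manager
FROM employees a
LEFT JOIN departments b ON a.dept_id = b.id
LEFT JOIN employees c ON a.manager_id = c.id

Result:
name   | department  | manager
-------+-------------+--------
George | Engineering | NULL   
Sam    | Security    | George 
Alice  | Finance     | George 
Quinn  | Engineering | NULL   
Dana   | Security    | NULL   
Tina   | NULL        | NULL   


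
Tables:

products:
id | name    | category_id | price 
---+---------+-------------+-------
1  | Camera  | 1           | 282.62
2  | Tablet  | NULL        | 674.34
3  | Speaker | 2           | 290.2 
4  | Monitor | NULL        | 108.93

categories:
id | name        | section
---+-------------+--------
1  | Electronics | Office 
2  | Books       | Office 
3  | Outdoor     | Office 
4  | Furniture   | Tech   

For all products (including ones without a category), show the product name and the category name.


LEFT JOIN keeps every row from products (the left table); where category_id has no match in categories, the category columns become NULL. Walk through each product:
  - product 1 (Camera): category_id=1 -> matches Electronics
  - product 2 (Tablet): category_id=NULL, no match -> kept with NULL
  - product 3 (Speaker): category_id=2 -> matches Books
  - product 4 (Monitor): category_id=NULL, no match -> kept with NULL
All 4 rows appear; 2 have NULL category.

SQL:
SELECT a.name, b.name AS category
FROM products a
LEFT JOIN categories b ON a.category_id = b.id

Result:
name    | category   
--------+------------
Camera  | Electronics
Tablet  | NULL       
Speaker | Books      
Monitor | NULL       


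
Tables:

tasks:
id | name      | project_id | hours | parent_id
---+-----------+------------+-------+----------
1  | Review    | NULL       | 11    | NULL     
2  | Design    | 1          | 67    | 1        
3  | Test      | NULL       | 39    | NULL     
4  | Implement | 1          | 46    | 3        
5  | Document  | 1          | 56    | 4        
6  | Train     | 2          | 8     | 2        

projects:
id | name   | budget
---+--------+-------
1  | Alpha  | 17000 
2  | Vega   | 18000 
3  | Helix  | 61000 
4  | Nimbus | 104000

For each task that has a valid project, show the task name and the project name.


INNER JOIN keeps only tasks rows whose project_id matches an id in projects. Walk through each task:
  - task 1 (Review): project_id=NULL, no match -> dropped
  - task 2 (Design): project_id=1 -> matches Alpha
  - task 3 (Test): project_id=NULL, no match -> dropped
  - task 4 (Implement): project_id=1 -> matches Alpha
  - task 5 (Document): project_id=1 -> matches Alpha
  - task 6 (Train): project_id=2 -> matches Vega
So 2 of 6 rows are dropped.

SQL:
SELECT a.name, b.name AS project
FROM tasks a
INNER JOIN projects b ON a.project_id = b.id

Result:
name      | project
----------+--------
Design    | Alpha  
Implement | Alpha  
Document  | Alpha  
Train     | Vega   


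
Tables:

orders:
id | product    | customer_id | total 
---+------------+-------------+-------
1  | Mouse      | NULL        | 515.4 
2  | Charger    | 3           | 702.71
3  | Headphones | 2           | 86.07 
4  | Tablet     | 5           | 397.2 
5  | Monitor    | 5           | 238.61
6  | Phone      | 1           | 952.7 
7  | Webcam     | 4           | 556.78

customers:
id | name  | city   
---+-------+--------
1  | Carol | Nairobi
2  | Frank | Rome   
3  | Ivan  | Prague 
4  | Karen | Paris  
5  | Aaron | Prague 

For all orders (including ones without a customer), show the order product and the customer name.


LEFT JOIN keeps every row from orders (the left table); where customer_id has no match in customers, the customer columns become NULL. Walk through each order:
  - order 1 (Mouse): customer_id=NULL, no match -> kept with NULL
  - order 2 (Charger): customer_id=3 -> matches Ivan
  - order 3 (Headphones): customer_id=2 -> matches Frank
  - order 4 (Tablet): customer_id=5 -> matches Aaron
  - order 5 (Monitor): customer_id=5 -> matches Aaron
  - order 6 (Phone): customer_id=1 -> matches Carol
  - order 7 (Webcam): customer_id=4 -> matches Karen
All 7 rows appear; 1 has NULL customer.

SQL:
SELECT a.product, b.name AS customer
FROM orders a
LEFT JOIN customers b ON a.customer_id = b.id

Result:
product    | customer
-----------+---------
Mouse      | NULL    
Charger    | Ivan    
Headphones | Frank   
Tablet     | Aaron   
Monitor    | Aaron   
Phone      | Carol   
Webcam     | Karen   


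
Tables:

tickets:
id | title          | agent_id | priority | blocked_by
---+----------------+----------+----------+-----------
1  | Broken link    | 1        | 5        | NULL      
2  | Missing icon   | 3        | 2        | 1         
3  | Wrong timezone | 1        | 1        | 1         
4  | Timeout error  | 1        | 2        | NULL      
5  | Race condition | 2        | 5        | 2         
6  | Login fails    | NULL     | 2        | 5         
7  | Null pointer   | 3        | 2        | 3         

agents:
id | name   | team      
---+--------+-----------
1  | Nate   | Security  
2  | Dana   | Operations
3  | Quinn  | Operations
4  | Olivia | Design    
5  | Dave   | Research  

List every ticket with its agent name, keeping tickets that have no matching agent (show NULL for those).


LEFT JOIN keeps every row from tickets (the left table); where agent_id has no match in agents, the agent columns become NULL. Walk through each ticket:
  - ticket 1 (Broken link): agent_id=1 -> matches Nate
  - ticket 2 (Missing icon): agent_id=3 -> matches Quinn
  - ticket 3 (Wrong timezone): agent_id=1 -> matches Nate
  - ticket 4 (Timeout error): agent_id=1 -> matches Nate
  - ticket 5 (Race condition): agent_id=2 -> matches Dana
  - ticket 6 (Login fails): agent_id=NULL, no match -> kept with NULL
  - ticket 7 (Null pointer): agent_id=3 -> matches Quinn
All 7 rows appear; 1 has NULL agent.

SQL:
SELECT a.title, b.name AS agent
FROM tickets a
LEFT JOIN agents b ON a.agent_id = b.id

Result:
title          | agent
---------------+------
Broken link    | Nate 
Missing icon   | Quinn
Wrong timezone | Nate 
Timeout error  | Nate 
Race condition | Dana 
Login fails    | NULL 
Null pointer   | Quinn


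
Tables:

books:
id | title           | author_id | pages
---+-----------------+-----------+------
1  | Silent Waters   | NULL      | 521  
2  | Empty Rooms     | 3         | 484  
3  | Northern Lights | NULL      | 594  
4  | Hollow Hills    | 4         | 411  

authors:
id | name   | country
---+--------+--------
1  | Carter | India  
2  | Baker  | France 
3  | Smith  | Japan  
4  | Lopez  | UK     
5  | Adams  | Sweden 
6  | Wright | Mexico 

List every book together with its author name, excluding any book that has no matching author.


INNER JOIN keeps only books rows whose author_id matches an id in authors. Walk through each book:
  - book 1 (Silent Waters): author_id=NULL, no match -> dropped
  - book 2 (Empty Rooms): author_id=3 -> matches Smith
  - book 3 (Northern Lights): author_id=NULL, no match -> dropped
  - book 4 (Hollow Hills): author_id=4 -> matches Lopez
So 2 of 4 rows are dropped.

SQL:
SELECT a.title, b.name AS author
FROM books a
INNER JOIN authors b ON a.author_id = b.id

Result:
title        | author
-------------+-------
Empty Rooms  | Smith 
Hollow Hills | Lopez 


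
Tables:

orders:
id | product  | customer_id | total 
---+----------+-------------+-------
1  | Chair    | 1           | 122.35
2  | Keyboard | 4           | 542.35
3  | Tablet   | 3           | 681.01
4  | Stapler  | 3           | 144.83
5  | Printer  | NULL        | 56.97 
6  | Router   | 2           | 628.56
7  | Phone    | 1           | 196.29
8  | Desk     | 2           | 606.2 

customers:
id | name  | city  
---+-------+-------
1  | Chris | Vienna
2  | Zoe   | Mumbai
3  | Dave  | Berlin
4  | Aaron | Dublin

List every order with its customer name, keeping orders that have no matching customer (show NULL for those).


LEFT JOIN keeps every row from orders (the left table); where customer_id has no match in customers, the customer columns become NULL. Walk through each order:
  - order 1 (Chair): customer_id=1 -> matches Chris
  - order 2 (Keyboard): customer_id=4 -> matches Aaron
  - order 3 (Tablet): customer_id=3 -> matches Dave
  - order 4 (Stapler): customer_id=3 -> matches Dave
  - order 5 (Printer): customer_id=NULL, no match -> kept with NULL
  - order 6 (Router): customer_id=2 -> matches Zoe
  - order 7 (Phone): customer_id=1 -> matches Chris
  - order 8 (Desk): customer_id=2 -> matches Zoe
All 8 rows appear; 1 has NULL customer.

SQL:
SELECT a.product, b.name AS customer
FROM orders a
LEFT JOIN customers b ON a.customer_id = b.id

Result:
product  | customer
---------+---------
Chair    | Chris   
Keyboard | Aaron   
Tablet   | Dave    
Stapler  | Dave    
Printer  | NULL    
Router   | Zoe     
Phone    | Chris   
Desk     | Zoe     


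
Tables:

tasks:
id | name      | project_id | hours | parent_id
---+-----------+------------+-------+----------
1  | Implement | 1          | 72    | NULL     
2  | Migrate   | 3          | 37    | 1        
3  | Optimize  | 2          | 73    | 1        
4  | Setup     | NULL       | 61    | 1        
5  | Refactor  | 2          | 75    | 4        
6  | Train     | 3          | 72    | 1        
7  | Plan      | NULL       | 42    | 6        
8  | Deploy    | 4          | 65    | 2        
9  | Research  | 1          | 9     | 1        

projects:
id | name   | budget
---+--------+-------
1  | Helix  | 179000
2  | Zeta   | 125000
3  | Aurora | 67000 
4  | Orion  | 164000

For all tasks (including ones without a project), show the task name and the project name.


LEFT JOIN keeps every row from tasks (the left table); where project_id has no match in projects, the project columns become NULL. Walk through each task:
  - task 1 (Implement): project_id=1 -> matches Helix
  - task 2 (Migrate): project_id=3 -> matches Aurora
  - task 3 (Optimize): project_id=2 -> matches Zeta
  - task 4 (Setup): project_id=NULL, no match -> kept with NULL
  - task 5 (Refactor): project_id=2 -> matches Zeta
  - task 6 (Train): project_id=3 -> matches Aurora
  - task 7 (Plan): project_id=NULL, no match -> kept with NULL
  - task 8 (Deploy): project_id=4 -> matches Orion
  - task 9 (Research): project_id=1 -> matches Helix
All 9 rows appear; 2 have NULL project.

SQL:
SELECT a.name, b.name AS project
FROM tasks a
LEFT JOIN projects b ON a.project_id = b.id

Result:
name      | project
----------+--------
Implement | Helix  
Migrate   | Aurora 
Optimize  | Zeta   
Setup     | NULL   
Refactor  | Zeta   
Train     | Aurora 
Plan      | NULL   
Deploy    | Orion  
Research  | Helix  


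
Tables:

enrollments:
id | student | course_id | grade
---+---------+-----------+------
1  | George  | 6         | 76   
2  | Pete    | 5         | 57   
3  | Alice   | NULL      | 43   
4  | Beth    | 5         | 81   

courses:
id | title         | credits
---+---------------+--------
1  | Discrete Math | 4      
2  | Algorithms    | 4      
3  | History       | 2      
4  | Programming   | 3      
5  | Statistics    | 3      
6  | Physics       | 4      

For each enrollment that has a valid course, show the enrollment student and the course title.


INNER JOIN keeps only enrollments rows whose course_id matches an id in courses. Walk through each enrollment:
  - enrollment 1 (George): course_id=6 -> matches Physics
  - enrollment 2 (Pete): course_id=5 -> matches Statistics
  - enrollment 3 (Alice): course_id=NULL, no match -> dropped
  - enrollment 4 (Beth): course_id=5 -> matches Statistics
So 1 of 4 rows is dropped.

SQL:
SELECT a.student, b.title AS course
FROM enrollments a
INNER JOIN courses b ON a.course_id = b.id

Result:
student | course    
--------+-----------
George  | Physics   
Pete    | Statistics
Beth    | Statistics


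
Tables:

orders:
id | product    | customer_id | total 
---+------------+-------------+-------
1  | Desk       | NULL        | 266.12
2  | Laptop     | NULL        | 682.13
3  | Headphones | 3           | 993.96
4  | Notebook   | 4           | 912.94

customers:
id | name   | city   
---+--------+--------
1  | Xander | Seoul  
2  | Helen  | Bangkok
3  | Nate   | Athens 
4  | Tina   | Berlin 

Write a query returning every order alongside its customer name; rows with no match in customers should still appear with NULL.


LEFT JOIN keeps every row from orders (the left table); where customer_id has no match in customers, the customer columns become NULL. Walk through each order:
  - order 1 (Desk): customer_id=NULL, no match -> kept with NULL
  - order 2 (Laptop): customer_id=NULL, no match -> kept with NULL
  - order 3 (Headphones): customer_id=3 -> matches Nate
  - order 4 (Notebook): customer_id=4 -> matches Tina
All 4 rows appear; 2 have NULL customer.

SQL:
SELECT a.product, b.name AS customer
FROM orders a
LEFT JOIN customers b ON a.customer_id = b.id

Result:
product    | customer
-----------+---------
Desk       | NULL    
Laptop     | NULL    
Headphones | Nate    
Notebook   | Tina    


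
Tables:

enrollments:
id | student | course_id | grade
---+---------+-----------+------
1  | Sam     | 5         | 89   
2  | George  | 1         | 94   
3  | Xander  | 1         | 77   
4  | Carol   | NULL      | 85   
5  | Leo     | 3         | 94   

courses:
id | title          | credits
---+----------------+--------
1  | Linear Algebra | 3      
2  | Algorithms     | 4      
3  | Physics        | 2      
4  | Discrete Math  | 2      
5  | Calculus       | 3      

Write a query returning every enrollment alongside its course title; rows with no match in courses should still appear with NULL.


LEFT JOIN keeps every row from enrollments (the left table); where course_id has no match in courses, the course columns become NULL. Walk through each enrollment:
  - enrollment 1 (Sam): course_id=5 -> matches Calculus
  - enrollment 2 (George): course_id=1 -> matches Linear Algebra
  - enrollment 3 (Xander): course_id=1 -> matches Linear Algebra
  - enrollment 4 (Carol): course_id=NULL, no match -> kept with NULL
  - enrollment 5 (Leo): course_id=3 -> matches Physics
All 5 rows appear; 1 has NULL course.

SQL:
SELECT a.student, b.title AS course
FROM enrollments a
LEFT JOIN courses b ON a.course_id = b.id

Result:
student | course        
--------+---------------
Sam     | Calculus      
George  | Linear Algebra
Xander  | Linear Algebra
Carol   | NULL          
Leo     | Physics       


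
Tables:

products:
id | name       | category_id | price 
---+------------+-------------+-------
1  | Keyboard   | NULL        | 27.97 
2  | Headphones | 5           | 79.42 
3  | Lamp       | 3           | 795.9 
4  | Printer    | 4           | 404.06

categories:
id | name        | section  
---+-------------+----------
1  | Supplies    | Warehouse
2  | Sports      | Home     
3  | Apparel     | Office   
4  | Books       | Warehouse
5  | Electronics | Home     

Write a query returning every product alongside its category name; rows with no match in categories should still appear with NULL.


LEFT JOIN keeps every row from products (the left table); where category_id has no match in categories, the category columns become NULL. Walk through each product:
  - product 1 (Keyboard): category_id=NULL, no match -> kept with NULL
  - product 2 (Headphones): category_id=5 -> matches Electronics
  - product 3 (Lamp): category_id=3 -> matches Apparel
  - product 4 (Printer): category_id=4 -> matches Books
All 4 rows appear; 1 has NULL category.

SQL:
SELECT a.name, b.name AS category
FROM products a
LEFT JOIN categories b ON a.category_id = b.id

Result:
name       | category   
-----------+------------
Keyboard   | NULL       
Headphones | Electronics
Lamp       | Apparel    
Printer    | Books      


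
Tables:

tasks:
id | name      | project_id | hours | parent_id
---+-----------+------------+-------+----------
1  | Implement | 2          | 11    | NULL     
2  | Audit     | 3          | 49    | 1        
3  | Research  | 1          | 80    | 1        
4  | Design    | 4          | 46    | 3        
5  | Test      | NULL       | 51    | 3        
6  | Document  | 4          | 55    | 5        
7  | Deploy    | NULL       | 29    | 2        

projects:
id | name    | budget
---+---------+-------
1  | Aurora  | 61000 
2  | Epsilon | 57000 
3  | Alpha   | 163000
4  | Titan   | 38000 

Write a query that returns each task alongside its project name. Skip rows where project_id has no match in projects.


INNER JOIN keeps only tasks rows whose project_id matches an id in projects. Walk through each task:
  - task 1 (Implement): project_id=2 -> matches Epsilon
  - task 2 (Audit): project_id=3 -> matches Alpha
  - task 3 (Research): project_id=1 -> matches Aurora
  - task 4 (Design): project_id=4 -> matches Titan
  - task 5 (Test): project_id=NULL, no match -> dropped
  - task 6 (Document): project_id=4 -> matches Titan
  - task 7 (Deploy): project_id=NULL, no match -> dropped
So 2 of 7 rows are dropped.

SQL:
SELECT a.name, b.name AS project
FROM tasks a
INNER JOIN projects b ON a.project_id = b.id

Result:
name      | project
----------+--------
Implement | Epsilon
Audit     | Alpha  
Research  | Aurora 
Design    | Titan  
Document  | Titan  


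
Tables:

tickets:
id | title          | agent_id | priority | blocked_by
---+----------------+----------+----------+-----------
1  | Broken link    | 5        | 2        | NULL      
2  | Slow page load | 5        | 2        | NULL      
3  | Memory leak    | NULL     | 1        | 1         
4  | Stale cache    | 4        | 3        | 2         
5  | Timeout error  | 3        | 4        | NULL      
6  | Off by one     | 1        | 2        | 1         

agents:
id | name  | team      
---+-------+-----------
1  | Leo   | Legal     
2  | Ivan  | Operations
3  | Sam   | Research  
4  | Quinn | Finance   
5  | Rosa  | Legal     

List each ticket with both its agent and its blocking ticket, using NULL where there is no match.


Two LEFT JOINs from the same base table tickets: one to agents via agent_id, one to tickets itself via blocked_by. Both are LEFT so every ticket is preserved.
Match against agents:
  - ticket 1 (Broken link): agent_id=5 -> matches Rosa
  - ticket 2 (Slow page load): agent_id=5 -> matches Rosa
  - ticket 3 (Memory leak): agent_id=NULL, no match -> kept with NULL
  - ticket 4 (Stale cache): agent_id=4 -> matches Quinn
  - ticket 5 (Timeout error): agent_id=3 -> matches Sam
  - ticket 6 (Off by one): agent_id=1 -> matches Leo
Match against tickets (self):
  - ticket 1 (Broken link): blocked_by=NULL -> NULL
  - ticket 2 (Slow page load): blocked_by=NULL -> NULL
  - ticket 3 (Memory leak): blocked_by=1 -> Broken link
  - ticket 4 (Stale cache): blocked_by=2 -> Slow page load
  - ticket 5 (Timeout error): blocked_by=NULL -> NULL
  - ticket 6 (Off by one): blocked_by=1 -> Broken link

SQL:
SELECT a.title, b.name AS agent, c.title AS blocked_by
FROM tickets a
LEFT JOIN agents b ON a.agent_id = b.id
LEFT JOIN tickets c ON a.blocked_by = c.id

Result:
title          | agent | blocked_by    
---------------+-------+---------------
Broken link    | Rosa  | NULL          
Slow page load | Rosa  | NULL          
Memory leak    | NULL  | Broken link   
Stale cache    | Quinn | Slow page load
Timeout error  | Sam   | NULL          
Off by one     | Leo   | Broken link   


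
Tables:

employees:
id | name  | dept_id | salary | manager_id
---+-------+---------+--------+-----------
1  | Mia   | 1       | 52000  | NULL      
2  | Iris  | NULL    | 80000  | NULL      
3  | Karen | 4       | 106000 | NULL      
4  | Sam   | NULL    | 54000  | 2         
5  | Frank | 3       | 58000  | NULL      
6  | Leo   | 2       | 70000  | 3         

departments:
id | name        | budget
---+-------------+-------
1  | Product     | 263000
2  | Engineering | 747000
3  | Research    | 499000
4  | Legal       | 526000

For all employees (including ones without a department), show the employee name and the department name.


LEFT JOIN keeps every row from employees (the left table); where dept_id has no match in departments, the department columns become NULL. Walk through each employee:
  - employee 1 (Mia): dept_id=1 -> matches Product
  - employee 2 (Iris): dept_id=NULL, no match -> kept with NULL
  - employee 3 (Karen): dept_id=4 -> matches Legal
  - employee 4 (Sam): dept_id=NULL, no match -> kept with NULL
  - employee 5 (Frank): dept_id=3 -> matches Research
  - employee 6 (Leo): dept_id=2 -> matches Engineering
All 6 rows appear; 2 have NULL department.

SQL:
SELECT a.name, b.name AS department
FROM employees a
LEFT JOIN departments b ON a.dept_id = b.id

Result:
name  | department 
------+------------
Mia   | Product    
Iris  | NULL       
Karen | Legal      
Sam   | NULL       
Frank | Research   
Leo   | Engineering


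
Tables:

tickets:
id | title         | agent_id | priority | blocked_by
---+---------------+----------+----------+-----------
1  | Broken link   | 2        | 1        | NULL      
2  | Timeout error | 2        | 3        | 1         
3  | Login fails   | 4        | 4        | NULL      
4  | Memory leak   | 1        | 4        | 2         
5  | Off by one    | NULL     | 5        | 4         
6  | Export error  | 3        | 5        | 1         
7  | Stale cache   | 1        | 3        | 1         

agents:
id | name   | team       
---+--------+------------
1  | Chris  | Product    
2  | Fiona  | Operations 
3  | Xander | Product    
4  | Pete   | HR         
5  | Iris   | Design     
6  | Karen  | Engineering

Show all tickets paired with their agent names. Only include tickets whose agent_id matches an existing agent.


INNER JOIN keeps only tickets rows whose agent_id matches an id in agents. Walk through each ticket:
  - ticket 1 (Broken link): agent_id=2 -> matches Fiona
  - ticket 2 (Timeout error): agent_id=2 -> matches Fiona
  - ticket 3 (Login fails): agent_id=4 -> matches Pete
  - ticket 4 (Memory leak): agent_id=1 -> matches Chris
  - ticket 5 (Off by one): agent_id=NULL, no match -> dropped
  - ticket 6 (Export error): agent_id=3 -> matches Xander
  - ticket 7 (Stale cache): agent_id=1 -> matches Chris
So 1 of 7 rows is dropped.

SQL:
SELECT a.title, b.name AS agent
FROM tickets a
INNER JOIN agents b ON a.agent_id = b.id

Result:
title         | agent 
--------------+-------
Broken link   | Fiona 
Timeout error | Fiona 
Login fails   | Pete  
Memory leak   | Chris 
Export error  | Xander
Stale cache   | Chris 


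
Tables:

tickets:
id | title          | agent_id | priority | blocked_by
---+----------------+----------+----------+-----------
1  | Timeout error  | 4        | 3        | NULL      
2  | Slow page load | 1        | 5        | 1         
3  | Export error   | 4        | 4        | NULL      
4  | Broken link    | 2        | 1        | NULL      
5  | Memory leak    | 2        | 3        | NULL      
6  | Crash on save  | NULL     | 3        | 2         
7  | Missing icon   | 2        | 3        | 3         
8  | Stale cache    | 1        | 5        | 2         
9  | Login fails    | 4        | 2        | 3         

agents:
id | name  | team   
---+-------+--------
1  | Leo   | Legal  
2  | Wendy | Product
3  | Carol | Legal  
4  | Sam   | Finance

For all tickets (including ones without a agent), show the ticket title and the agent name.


LEFT JOIN keeps every row from tickets (the left table); where agent_id has no match in agents, the agent columns become NULL. Walk through each ticket:
  - ticket 1 (Timeout error): agent_id=4 -> matches Sam
  - ticket 2 (Slow page load): agent_id=1 -> matches Leo
  - ticket 3 (Export error): agent_id=4 -> matches Sam
  - ticket 4 (Broken link): agent_id=2 -> matches Wendy
  - ticket 5 (Memory leak): agent_id=2 -> matches Wendy
  - ticket 6 (Crash on save): agent_id=NULL, no match -> kept with NULL
  - ticket 7 (Missing icon): agent_id=2 -> matches Wendy
  - ticket 8 (Stale cache): agent_id=1 -> matches Leo
  - ticket 9 (Login fails): agent_id=4 -> matches Sam
All 9 rows appear; 1 has NULL agent.

SQL:
SELECT a.title, b.name AS agent
FROM tickets a
LEFT JOIN agents b ON a.agent_id = b.id

Result:
title          | agent
---------------+------
Timeout error  | Sam  
Slow page load | Leo  
Export error   | Sam  
Broken link    | Wendy
Memory leak    | Wendy
Crash on save  | NULL 
Missing icon   | Wendy
Stale cache    | Leo  
Login fails    | Sam  


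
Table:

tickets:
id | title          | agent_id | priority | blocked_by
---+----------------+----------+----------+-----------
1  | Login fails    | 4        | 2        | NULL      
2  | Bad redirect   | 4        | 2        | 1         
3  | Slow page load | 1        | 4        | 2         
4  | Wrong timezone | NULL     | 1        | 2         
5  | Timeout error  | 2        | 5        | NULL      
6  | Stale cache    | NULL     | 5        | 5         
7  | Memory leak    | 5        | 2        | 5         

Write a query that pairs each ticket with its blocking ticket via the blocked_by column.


This is a self-join: tickets is joined to a second copy of itself, matching each row's blocked_by to another row's id. Use LEFT JOIN so rows with blocked_by=NULL are kept.
  - ticket 1 (Login fails): blocked_by=NULL -> NULL
  - ticket 2 (Bad redirect): blocked_by=1 -> Login fails
  - ticket 3 (Slow page load): blocked_by=2 -> Bad redirect
  - ticket 4 (Wrong timezone): blocked_by=2 -> Bad redirect
  - ticket 5 (Timeout error): blocked_by=NULL -> NULL
  - ticket 6 (Stale cache): blocked_by=5 -> Timeout error
  - ticket 7 (Memory leak): blocked_by=5 -> Timeout error

SQL:
SELECT a.title AS item, b.title AS blocked_by
FROM tickets a
LEFT JOIN tickets b ON a.blocked_by = b.id

Result:
item           | blocked_by   
---------------+--------------
Login fails    | NULL         
Bad redirect   | Login fails  
Slow page load | Bad redirect 
Wrong timezone | Bad redirect 
Timeout error  | NULL         
Stale cache    | Timeout error
Memory leak    | Timeout error
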